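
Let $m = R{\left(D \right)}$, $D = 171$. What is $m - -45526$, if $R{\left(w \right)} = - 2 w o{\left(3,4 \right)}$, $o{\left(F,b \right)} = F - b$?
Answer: $45868$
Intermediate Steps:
$R{\left(w \right)} = 2 w$ ($R{\left(w \right)} = - 2 w \left(3 - 4\right) = - 2 w \left(-1\right) = 2 w$)
$m = 342$ ($m = 2 \cdot 171 = 342$)
$m - -45526 = 342 - -45526 = 342 + 45526 = 45868$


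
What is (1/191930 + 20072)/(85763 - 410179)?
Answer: -3852418961/62265162880 ≈ -0.061871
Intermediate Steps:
(1/191930 + 20072)/(85763 - 410179) = (1/191930 + 20072)/(-324416) = (3852418961/191930)*(-1/324416) = -3852418961/62265162880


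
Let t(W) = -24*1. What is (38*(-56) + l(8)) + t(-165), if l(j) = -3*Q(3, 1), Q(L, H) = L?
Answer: -2161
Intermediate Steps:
t(W) = -24
l(j) = -9 (l(j) = -3*3 = -9)
(38*(-56) + l(8)) + t(-165) = (38*(-56) - 9) - 24 = (-2128 - 9) - 24 = -2137 - 24 = -2161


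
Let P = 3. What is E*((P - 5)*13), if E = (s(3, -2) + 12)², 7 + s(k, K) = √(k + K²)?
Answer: -832 - 260*√7 ≈ -1519.9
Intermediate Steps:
s(k, K) = -7 + √(k + K²)
E = (5 + √7)² (E = ((-7 + √(3 + (-2)²)) + 12)² = ((-7 + √(3 + 4)) + 12)² = ((-7 + √7) + 12)² = (5 + √7)² ≈ 58.458)
E*((P - 5)*13) = (5 + √7)²*((3 - 5)*13) = (5 + √7)²*(-2*13) = (5 + √7)²*(-26) = -26*(5 + √7)²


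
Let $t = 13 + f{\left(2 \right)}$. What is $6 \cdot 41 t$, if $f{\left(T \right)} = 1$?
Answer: $3444$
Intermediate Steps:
$t = 14$ ($t = 13 + 1 = 14$)
$6 \cdot 41 t = 6 \cdot 41 \cdot 14 = 246 \cdot 14 = 3444$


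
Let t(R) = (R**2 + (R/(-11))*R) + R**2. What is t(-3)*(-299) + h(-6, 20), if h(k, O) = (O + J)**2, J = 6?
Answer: -49075/11 ≈ -4461.4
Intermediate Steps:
t(R) = 21*R**2/11 (t(R) = (R**2 + (R*(-1/11))*R) + R**2 = (R**2 + (-R/11)*R) + R**2 = (R**2 - R**2/11) + R**2 = 10*R**2/11 + R**2 = 21*R**2/11)
h(k, O) = (6 + O)**2 (h(k, O) = (O + 6)**2 = (6 + O)**2)
t(-3)*(-299) + h(-6, 20) = ((21/11)*(-3)**2)*(-299) + (6 + 20)**2 = ((21/11)*9)*(-299) + 26**2 = (189/11)*(-299) + 676 = -56511/11 + 676 = -49075/11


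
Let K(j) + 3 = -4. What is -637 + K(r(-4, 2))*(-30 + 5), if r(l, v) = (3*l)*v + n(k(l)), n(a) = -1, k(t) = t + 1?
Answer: -462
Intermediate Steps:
k(t) = 1 + t
r(l, v) = -1 + 3*l*v (r(l, v) = (3*l)*v - 1 = 3*l*v - 1 = -1 + 3*l*v)
K(j) = -7 (K(j) = -3 - 4 = -7)
-637 + K(r(-4, 2))*(-30 + 5) = -637 - 7*(-30 + 5) = -637 - 7*(-25) = -637 + 175 = -462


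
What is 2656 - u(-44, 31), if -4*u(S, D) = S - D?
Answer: 10549/4 ≈ 2637.3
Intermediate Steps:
u(S, D) = -S/4 + D/4 (u(S, D) = -(S - D)/4 = -S/4 + D/4)
2656 - u(-44, 31) = 2656 - (-¼*(-44) + (¼)*31) = 2656 - (11 + 31/4) = 2656 - 1*75/4 = 2656 - 75/4 = 10549/4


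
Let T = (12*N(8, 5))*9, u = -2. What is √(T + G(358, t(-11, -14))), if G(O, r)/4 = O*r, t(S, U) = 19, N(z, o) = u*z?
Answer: 14*√130 ≈ 159.62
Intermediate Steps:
N(z, o) = -2*z
T = -1728 (T = (12*(-2*8))*9 = (12*(-16))*9 = -192*9 = -1728)
G(O, r) = 4*O*r (G(O, r) = 4*(O*r) = 4*O*r)
√(T + G(358, t(-11, -14))) = √(-1728 + 4*358*19) = √(-1728 + 27208) = √25480 = 14*√130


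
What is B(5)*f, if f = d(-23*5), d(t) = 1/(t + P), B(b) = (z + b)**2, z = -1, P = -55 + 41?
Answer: -16/129 ≈ -0.12403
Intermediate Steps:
P = -14
B(b) = (-1 + b)**2
d(t) = 1/(-14 + t) (d(t) = 1/(t - 14) = 1/(-14 + t))
f = -1/129 (f = 1/(-14 - 23*5) = 1/(-14 - 115) = 1/(-129) = -1/129 ≈ -0.0077519)
B(5)*f = (-1 + 5)**2*(-1/129) = 4**2*(-1/129) = 16*(-1/129) = -16/129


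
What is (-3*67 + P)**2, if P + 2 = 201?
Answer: 4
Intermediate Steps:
P = 199 (P = -2 + 201 = 199)
(-3*67 + P)**2 = (-3*67 + 199)**2 = (-201 + 199)**2 = (-2)**2 = 4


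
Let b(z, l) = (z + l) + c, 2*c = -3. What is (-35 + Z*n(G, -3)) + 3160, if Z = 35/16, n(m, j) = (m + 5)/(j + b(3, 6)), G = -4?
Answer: 225035/72 ≈ 3125.5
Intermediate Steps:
c = -3/2 (c = (½)*(-3) = -3/2 ≈ -1.5000)
b(z, l) = -3/2 + l + z (b(z, l) = (z + l) - 3/2 = (l + z) - 3/2 = -3/2 + l + z)
n(m, j) = (5 + m)/(15/2 + j) (n(m, j) = (m + 5)/(j + (-3/2 + 6 + 3)) = (5 + m)/(j + 15/2) = (5 + m)/(15/2 + j))
Z = 35/16 (Z = 35*(1/16) = 35/16 ≈ 2.1875)
(-35 + Z*n(G, -3)) + 3160 = (-35 + 35*(2*(5 - 4)/(15 + 2*(-3)))/16) + 3160 = (-35 + 35*(2*1/(15 - 6))/16) + 3160 = (-35 + 35*(2*1/9)/16) + 3160 = (-35 + 35*(2*(⅑)*1)/16) + 3160 = (-35 + (35/16)*(2/9)) + 3160 = (-35 + 35/72) + 3160 = -2485/72 + 3160 = 225035/72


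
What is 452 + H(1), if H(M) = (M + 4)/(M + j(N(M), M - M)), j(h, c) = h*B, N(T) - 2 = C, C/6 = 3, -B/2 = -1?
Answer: 18537/41 ≈ 452.12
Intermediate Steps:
B = 2 (B = -2*(-1) = 2)
C = 18 (C = 6*3 = 18)
N(T) = 20 (N(T) = 2 + 18 = 20)
j(h, c) = 2*h (j(h, c) = h*2 = 2*h)
H(M) = (4 + M)/(40 + M) (H(M) = (M + 4)/(M + 2*20) = (4 + M)/(M + 40) = (4 + M)/(40 + M))
452 + H(1) = 452 + (4 + 1)/(40 + 1) = 452 + 5/41 = 18537/41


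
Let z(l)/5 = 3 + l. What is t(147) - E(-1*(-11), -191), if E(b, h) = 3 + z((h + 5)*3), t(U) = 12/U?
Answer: 135832/49 ≈ 2772.1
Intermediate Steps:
z(l) = 15 + 5*l (z(l) = 5*(3 + l) = 15 + 5*l)
E(b, h) = 93 + 15*h (E(b, h) = 3 + (15 + 5*((h + 5)*3)) = 3 + (15 + 5*((5 + h)*3)) = 3 + (15 + 5*(15 + 3*h)) = 3 + (15 + (75 + 15*h)) = 3 + (90 + 15*h) = 93 + 15*h)
t(147) - E(-1*(-11), -191) = 12/147 - (93 + 15*(-191)) = 12*(1/147) - (93 - 2865) = 4/49 - 1*(-2772) = 4/49 + 2772 = 135832/49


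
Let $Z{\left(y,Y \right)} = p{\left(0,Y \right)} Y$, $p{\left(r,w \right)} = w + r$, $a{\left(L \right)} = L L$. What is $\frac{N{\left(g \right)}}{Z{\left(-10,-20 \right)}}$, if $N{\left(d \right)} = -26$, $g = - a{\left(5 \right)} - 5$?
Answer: $- \frac{13}{200} \approx -0.065$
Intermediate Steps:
$a{\left(L \right)} = L^{2}$
$g = -30$ ($g = - 5^{2} - 5 = \left(-1\right) 25 - 5 = -25 - 5 = -30$)
$p{\left(r,w \right)} = r + w$
$Z{\left(y,Y \right)} = Y^{2}$ ($Z{\left(y,Y \right)} = \left(0 + Y\right) Y = Y Y = Y^{2}$)
$\frac{N{\left(g \right)}}{Z{\left(-10,-20 \right)}} = - \frac{26}{\left(-20\right)^{2}} = - \frac{26}{400} = \left(-26\right) \frac{1}{400} = - \frac{13}{200}$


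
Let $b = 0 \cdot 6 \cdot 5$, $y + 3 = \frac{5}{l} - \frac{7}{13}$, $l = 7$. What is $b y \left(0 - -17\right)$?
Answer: $0$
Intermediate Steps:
$y = - \frac{257}{91}$ ($y = -3 + \left(\frac{5}{7} - \frac{7}{13}\right) = -3 + \frac{16}{91} = - \frac{257}{91} \approx -2.8242$)
$b = 0$ ($b = 0 \cdot 5 = 0$)
$b y \left(0 - -17\right) = 0 \left(- \frac{257}{91}\right) \left(0 - -17\right) = 0 \left(0 + 17\right) = 0 \cdot 17 = 0$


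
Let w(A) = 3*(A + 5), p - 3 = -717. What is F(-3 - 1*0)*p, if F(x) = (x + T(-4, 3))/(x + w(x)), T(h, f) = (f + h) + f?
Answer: 238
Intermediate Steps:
p = -714 (p = 3 - 717 = -714)
w(A) = 15 + 3*A (w(A) = 3*(5 + A) = 15 + 3*A)
T(h, f) = h + 2*f
F(x) = (2 + x)/(15 + 4*x) (F(x) = (x + (-4 + 2*3))/(x + (15 + 3*x)) = (x + (-4 + 6))/(15 + 4*x) = (x + 2)/(15 + 4*x) = (2 + x)/(15 + 4*x))
F(-3 - 1*0)*p = ((2 + (-3 - 1*0))/(15 + 4*(-3 - 1*0)))*(-714) = ((2 + (-3 + 0))/(15 + 4*(-3 + 0)))*(-714) = ((2 - 3)/(15 + 4*(-3)))*(-714) = (-1/(15 - 12))*(-714) = (-1/3)*(-714) = ((⅓)*(-1))*(-714) = -⅓*(-714) = 238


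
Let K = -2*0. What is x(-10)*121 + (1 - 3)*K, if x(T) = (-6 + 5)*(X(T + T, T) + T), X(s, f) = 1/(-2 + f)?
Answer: 14641/12 ≈ 1220.1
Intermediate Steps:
K = 0
x(T) = -T - 1/(-2 + T) (x(T) = (-6 + 5)*(1/(-2 + T) + T) = -(T + 1/(-2 + T)) = -T - 1/(-2 + T))
x(-10)*121 + (1 - 3)*K = ((-1 - 1*(-10)*(-2 - 10))/(-2 - 10))*121 + (1 - 3)*0 = ((-1 - 1*(-10)*(-12))/(-12))*121 - 2*0 = -(-1 - 120)/12*121 + 0 = -1/12*(-121)*121 + 0 = (121/12)*121 + 0 = 14641/12 + 0 = 14641/12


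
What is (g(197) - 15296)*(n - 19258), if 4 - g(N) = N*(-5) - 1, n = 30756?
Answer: -164490388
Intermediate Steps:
g(N) = 5 + 5*N (g(N) = 4 - (N*(-5) - 1) = 4 - (-5*N - 1) = 4 - (-1 - 5*N) = 4 + (1 + 5*N) = 5 + 5*N)
(g(197) - 15296)*(n - 19258) = ((5 + 5*197) - 15296)*(30756 - 19258) = ((5 + 985) - 15296)*11498 = (990 - 15296)*11498 = -14306*11498 = -164490388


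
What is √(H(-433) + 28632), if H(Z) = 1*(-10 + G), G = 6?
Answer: 2*√7157 ≈ 169.20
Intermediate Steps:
H(Z) = -4 (H(Z) = 1*(-10 + 6) = 1*(-4) = -4)
√(H(-433) + 28632) = √(-4 + 28632) = √28628 = 2*√7157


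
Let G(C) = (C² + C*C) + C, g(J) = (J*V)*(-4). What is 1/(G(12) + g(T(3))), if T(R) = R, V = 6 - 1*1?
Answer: 1/240 ≈ 0.0041667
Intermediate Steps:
V = 5 (V = 6 - 1 = 5)
g(J) = -20*J (g(J) = (J*5)*(-4) = (5*J)*(-4) = -20*J)
G(C) = C + 2*C² (G(C) = (C² + C²) + C = 2*C² + C = C + 2*C²)
1/(G(12) + g(T(3))) = 1/(12*(1 + 2*12) - 20*3) = 1/(12*(1 + 24) - 60) = 1/(12*25 - 60) = 1/(300 - 60) = 1/240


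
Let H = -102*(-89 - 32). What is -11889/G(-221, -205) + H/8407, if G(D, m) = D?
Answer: 102678405/1857947 ≈ 55.264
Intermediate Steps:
H = 12342 (H = -102*(-121) = 12342)
-11889/G(-221, -205) + H/8407 = -11889/(-221) + 12342/8407 = -11889*(-1/221) + 12342*(1/8407) = 11889/221 + 12342/8407 = 102678405/1857947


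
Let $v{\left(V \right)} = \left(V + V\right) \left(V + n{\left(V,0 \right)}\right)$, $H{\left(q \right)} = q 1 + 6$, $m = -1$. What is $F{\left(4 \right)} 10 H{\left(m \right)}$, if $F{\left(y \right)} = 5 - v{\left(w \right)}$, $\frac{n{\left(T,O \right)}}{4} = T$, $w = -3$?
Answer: $-4250$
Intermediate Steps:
$n{\left(T,O \right)} = 4 T$
$H{\left(q \right)} = 6 + q$ ($H{\left(q \right)} = q + 6 = 6 + q$)
$v{\left(V \right)} = 10 V^{2}$ ($v{\left(V \right)} = \left(V + V\right) \left(V + 4 V\right) = 2 V 5 V = 10 V^{2}$)
$F{\left(y \right)} = -85$ ($F{\left(y \right)} = 5 - 10 \left(-3\right)^{2} = 5 - 10 \cdot 9 = 5 - 90 = -85$)
$F{\left(4 \right)} 10 H{\left(m \right)} = \left(-85\right) 10 \left(6 - 1\right) = \left(-850\right) 5 = -4250$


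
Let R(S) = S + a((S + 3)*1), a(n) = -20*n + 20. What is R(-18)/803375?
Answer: 302/803375 ≈ 0.00037591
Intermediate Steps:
a(n) = 20 - 20*n
R(S) = -40 - 19*S (R(S) = S + (20 - 20*(S + 3)) = S + (20 - 20*(3 + S)) = S + (20 + (-60 - 20*S)) = S + (-40 - 20*S) = -40 - 19*S)
R(-18)/803375 = (-40 - 19*(-18))/803375 = (-40 + 342)*(1/803375) = 302*(1/803375) = 302/803375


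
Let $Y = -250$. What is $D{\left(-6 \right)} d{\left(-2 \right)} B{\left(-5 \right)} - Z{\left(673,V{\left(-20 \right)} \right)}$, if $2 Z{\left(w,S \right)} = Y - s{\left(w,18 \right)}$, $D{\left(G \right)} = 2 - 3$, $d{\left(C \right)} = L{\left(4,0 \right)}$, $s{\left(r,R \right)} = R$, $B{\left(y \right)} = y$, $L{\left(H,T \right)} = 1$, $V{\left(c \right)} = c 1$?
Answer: $139$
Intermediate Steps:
$V{\left(c \right)} = c$
$d{\left(C \right)} = 1$
$D{\left(G \right)} = -1$
$Z{\left(w,S \right)} = -134$ ($Z{\left(w,S \right)} = \frac{-250 - 18}{2} = \frac{1}{2} \left(-268\right) = -134$)
$D{\left(-6 \right)} d{\left(-2 \right)} B{\left(-5 \right)} - Z{\left(673,V{\left(-20 \right)} \right)} = \left(-1\right) 1 \left(-5\right) - -134 = \left(-1\right) \left(-5\right) + 134 = 5 + 134 = 139$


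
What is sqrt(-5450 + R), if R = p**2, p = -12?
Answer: I*sqrt(5306) ≈ 72.842*I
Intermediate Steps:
R = 144 (R = (-12)**2 = 144)
sqrt(-5450 + R) = sqrt(-5450 + 144) = sqrt(-5306) = I*sqrt(5306)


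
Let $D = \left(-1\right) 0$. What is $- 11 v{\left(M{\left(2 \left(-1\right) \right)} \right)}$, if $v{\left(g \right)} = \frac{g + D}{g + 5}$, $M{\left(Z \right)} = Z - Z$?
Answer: $0$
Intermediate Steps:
$D = 0$
$M{\left(Z \right)} = 0$
$v{\left(g \right)} = \frac{g}{5 + g}$ ($v{\left(g \right)} = \frac{g + 0}{g + 5} = \frac{g}{5 + g}$)
$- 11 v{\left(M{\left(2 \left(-1\right) \right)} \right)} = - 11 \frac{0}{5 + 0} = - 11 \cdot \frac{0}{5} = - 11 \cdot 0 \cdot \frac{1}{5} = \left(-11\right) 0 = 0$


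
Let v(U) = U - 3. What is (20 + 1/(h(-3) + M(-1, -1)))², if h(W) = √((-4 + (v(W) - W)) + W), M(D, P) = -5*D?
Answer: (-6201*I + 4040*√10)/(5*(-3*I + 2*√10)) ≈ 405.73 - 3.6398*I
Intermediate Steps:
v(U) = -3 + U
h(W) = √(-7 + W) (h(W) = √((-4 + ((-3 + W) - W)) + W) = √((-4 - 3) + W) = √(-7 + W))
(20 + 1/(h(-3) + M(-1, -1)))² = (20 + 1/(√(-7 - 3) - 5*(-1)))² = (20 + 1/(√(-10) + 5))² = (20 + 1/(I*√10 + 5))² = (20 + 1/(5 + I*√10))²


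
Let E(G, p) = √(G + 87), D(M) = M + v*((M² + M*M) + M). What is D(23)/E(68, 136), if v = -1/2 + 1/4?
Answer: -989*√155/620 ≈ -19.860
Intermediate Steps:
v = -¼ (v = -1*½ + 1*(¼) = -½ + ¼ = -¼ ≈ -0.25000)
D(M) = -M²/2 + 3*M/4 (D(M) = M - ((M² + M*M) + M)/4 = M - ((M² + M²) + M)/4 = M - (2*M² + M)/4 = M - (M + 2*M²)/4 = M + (-M²/2 - M/4) = -M²/2 + 3*M/4)
E(G, p) = √(87 + G)
D(23)/E(68, 136) = ((¼)*23*(3 - 2*23))/(√(87 + 68)) = ((¼)*23*(3 - 46))/(√155) = ((¼)*23*(-43))*(√155/155) = -989*√155/620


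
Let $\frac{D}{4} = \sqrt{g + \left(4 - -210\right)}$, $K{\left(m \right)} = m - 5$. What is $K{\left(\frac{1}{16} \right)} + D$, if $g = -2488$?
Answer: $- \frac{79}{16} + 4 i \sqrt{2274} \approx -4.9375 + 190.75 i$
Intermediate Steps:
$K{\left(m \right)} = -5 + m$
$D = 4 i \sqrt{2274}$ ($D = 4 \sqrt{-2488 + \left(4 - -210\right)} = 4 \sqrt{-2488 + \left(4 + 210\right)} = 4 \sqrt{-2488 + 214} = 4 \sqrt{-2274} = 4 i \sqrt{2274} \approx 190.75 i$)
$K{\left(\frac{1}{16} \right)} + D = \left(-5 + \frac{1}{16}\right) + 4 i \sqrt{2274} = - \frac{79}{16} + 4 i \sqrt{2274}$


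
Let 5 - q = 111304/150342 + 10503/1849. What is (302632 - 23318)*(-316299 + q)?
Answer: -12279472553495319718/138991179 ≈ -8.8347e+10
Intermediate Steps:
q = -197465666/138991179 (q = 5 - (111304/150342 + 10503/1849) = 5 - (111304*(1/150342) + 10503*(1/1849)) = 5 - (55652/75171 + 10503/1849) = 5 - 1*892421561/138991179 = 5 - 892421561/138991179 = -197465666/138991179 ≈ -1.4207)
(302632 - 23318)*(-316299 + q) = (302632 - 23318)*(-316299 - 197465666/138991179) = 279314*(-43962968392187/138991179) = -12279472553495319718/138991179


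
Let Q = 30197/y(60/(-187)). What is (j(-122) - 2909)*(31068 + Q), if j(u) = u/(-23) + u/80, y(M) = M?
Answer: 10110569603477/55200 ≈ 1.8316e+8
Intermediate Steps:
j(u) = -57*u/1840 (j(u) = u*(-1/23) + u*(1/80) = -u/23 + u/80 = -57*u/1840)
Q = -5646839/60 (Q = 30197/((60/(-187))) = 30197/((60*(-1/187))) = 30197/(-60/187) = 30197*(-187/60) = -5646839/60 ≈ -94114.)
(j(-122) - 2909)*(31068 + Q) = (-57/1840*(-122) - 2909)*(31068 - 5646839/60) = (3477/920 - 2909)*(-3782759/60) = -2672803/920*(-3782759/60) = 10110569603477/55200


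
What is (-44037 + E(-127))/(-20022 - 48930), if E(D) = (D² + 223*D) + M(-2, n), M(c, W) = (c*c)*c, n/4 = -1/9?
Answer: 56237/68952 ≈ 0.81560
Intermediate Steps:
n = -4/9 (n = 4*(-1/9) = 4*(-1*⅑) = 4*(-⅑) = -4/9 ≈ -0.44444)
M(c, W) = c³ (M(c, W) = c²*c = c³)
E(D) = -8 + D² + 223*D (E(D) = (D² + 223*D) + (-2)³ = (D² + 223*D) - 8 = -8 + D² + 223*D)
(-44037 + E(-127))/(-20022 - 48930) = (-44037 + (-8 + (-127)² + 223*(-127)))/(-20022 - 48930) = (-44037 + (-8 + 16129 - 28321))/(-68952) = (-44037 - 12200)*(-1/68952) = -56237*(-1/68952) = 56237/68952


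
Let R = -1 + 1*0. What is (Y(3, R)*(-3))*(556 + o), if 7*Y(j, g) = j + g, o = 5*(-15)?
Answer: -2886/7 ≈ -412.29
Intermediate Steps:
o = -75
R = -1 (R = -1 + 0 = -1)
Y(j, g) = g/7 + j/7 (Y(j, g) = (j + g)/7 = (g + j)/7 = g/7 + j/7)
(Y(3, R)*(-3))*(556 + o) = (((⅐)*(-1) + (⅐)*3)*(-3))*(556 - 75) = ((-⅐ + 3/7)*(-3))*481 = ((2/7)*(-3))*481 = -6/7*481 = -2886/7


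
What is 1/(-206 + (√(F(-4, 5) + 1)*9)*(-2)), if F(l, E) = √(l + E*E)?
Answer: -1/(206 + 18*√(1 + √21)) ≈ -0.0040237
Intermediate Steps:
F(l, E) = √(l + E²)
1/(-206 + (√(F(-4, 5) + 1)*9)*(-2)) = 1/(-206 + (√(√(-4 + 5²) + 1)*9)*(-2)) = 1/(-206 + (√(√(-4 + 25) + 1)*9)*(-2)) = 1/(-206 + (√(√21 + 1)*9)*(-2)) = 1/(-206 + (√(1 + √21)*9)*(-2)) = 1/(-206 + (9*√(1 + √21))*(-2)) = 1/(-206 - 18*√(1 + √21))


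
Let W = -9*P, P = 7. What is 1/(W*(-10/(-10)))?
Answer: -1/63 ≈ -0.015873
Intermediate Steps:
W = -63 (W = -9*7 = -63)
1/(W*(-10/(-10))) = 1/(-(-630)/(-10)) = 1/(-(-630)*(-1)/10) = 1/(-63*1) = 1/(-63) = -1/63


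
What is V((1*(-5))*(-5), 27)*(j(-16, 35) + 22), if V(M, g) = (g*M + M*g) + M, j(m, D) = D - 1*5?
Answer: 71500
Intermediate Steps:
j(m, D) = -5 + D (j(m, D) = D - 5 = -5 + D)
V(M, g) = M + 2*M*g (V(M, g) = (M*g + M*g) + M = 2*M*g + M = M + 2*M*g)
V((1*(-5))*(-5), 27)*(j(-16, 35) + 22) = (((1*(-5))*(-5))*(1 + 2*27))*((-5 + 35) + 22) = ((-5*(-5))*(1 + 54))*(30 + 22) = (25*55)*52 = 1375*52 = 71500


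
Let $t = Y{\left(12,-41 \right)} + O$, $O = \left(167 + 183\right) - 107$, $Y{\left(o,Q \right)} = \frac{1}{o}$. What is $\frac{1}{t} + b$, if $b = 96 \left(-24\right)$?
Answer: $- \frac{6720756}{2917} \approx -2304.0$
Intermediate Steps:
$O = 243$ ($O = 350 - 107 = 243$)
$t = \frac{2917}{12}$ ($t = \frac{1}{12} + 243 = \frac{2917}{12} \approx 243.08$)
$b = -2304$
$\frac{1}{t} + b = \frac{1}{\frac{2917}{12}} - 2304 = \frac{12}{2917} - 2304 = - \frac{6720756}{2917}$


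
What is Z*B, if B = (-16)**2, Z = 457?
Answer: 116992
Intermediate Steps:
B = 256
Z*B = 457*256 = 116992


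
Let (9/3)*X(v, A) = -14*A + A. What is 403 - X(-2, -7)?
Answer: 1118/3 ≈ 372.67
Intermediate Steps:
X(v, A) = -13*A/3 (X(v, A) = (-14*A + A)/3 = (-13*A)/3 = -13*A/3)
403 - X(-2, -7) = 403 - (-13)*(-7)/3 = 403 - 1*91/3 = 403 - 91/3 = 1118/3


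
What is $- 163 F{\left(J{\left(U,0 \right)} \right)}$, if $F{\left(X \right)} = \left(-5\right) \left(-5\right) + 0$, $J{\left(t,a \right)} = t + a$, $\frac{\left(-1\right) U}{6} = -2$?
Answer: $-4075$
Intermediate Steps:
$U = 12$ ($U = \left(-6\right) \left(-2\right) = 12$)
$J{\left(t,a \right)} = a + t$
$F{\left(X \right)} = 25$ ($F{\left(X \right)} = 25 + 0 = 25$)
$- 163 F{\left(J{\left(U,0 \right)} \right)} = \left(-163\right) 25 = -4075$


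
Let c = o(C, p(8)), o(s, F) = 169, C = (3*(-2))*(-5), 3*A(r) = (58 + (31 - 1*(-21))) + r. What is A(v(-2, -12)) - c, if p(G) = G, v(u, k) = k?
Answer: -409/3 ≈ -136.33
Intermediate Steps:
A(r) = 110/3 + r/3 (A(r) = ((58 + (31 - 1*(-21))) + r)/3 = ((58 + (31 + 21)) + r)/3 = ((58 + 52) + r)/3 = (110 + r)/3 = 110/3 + r/3)
C = 30 (C = -6*(-5) = 30)
c = 169
A(v(-2, -12)) - c = (110/3 + (⅓)*(-12)) - 1*169 = (110/3 - 4) - 169 = 98/3 - 169 = -409/3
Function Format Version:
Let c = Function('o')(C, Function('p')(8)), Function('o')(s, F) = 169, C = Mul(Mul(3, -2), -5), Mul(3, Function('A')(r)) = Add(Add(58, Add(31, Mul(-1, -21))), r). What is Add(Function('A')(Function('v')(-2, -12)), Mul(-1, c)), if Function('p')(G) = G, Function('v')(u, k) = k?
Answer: Rational(-409, 3) ≈ -136.33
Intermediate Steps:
Function('A')(r) = Add(Rational(110, 3), Mul(Rational(1, 3), r)) (Function('A')(r) = Mul(Rational(1, 3), Add(Add(58, Add(31, Mul(-1, -21))), r)) = Mul(Rational(1, 3), Add(Add(58, Add(31, 21)), r)) = Mul(Rational(1, 3), Add(Add(58, 52), r)) = Mul(Rational(1, 3), Add(110, r)) = Add(Rational(110, 3), Mul(Rational(1, 3), r)))
C = 30 (C = Mul(-6, -5) = 30)
c = 169
Add(Function('A')(Function('v')(-2, -12)), Mul(-1, c)) = Add(Add(Rational(110, 3), Mul(Rational(1, 3), -12)), Mul(-1, 169)) = Add(Add(Rational(110, 3), -4), -169) = Add(Rational(98, 3), -169) = Rational(-409, 3)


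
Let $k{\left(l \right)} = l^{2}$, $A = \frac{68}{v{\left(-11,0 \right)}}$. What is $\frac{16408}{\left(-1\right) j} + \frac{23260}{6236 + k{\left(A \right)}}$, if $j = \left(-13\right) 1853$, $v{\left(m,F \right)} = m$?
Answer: $\frac{4012707619}{914394351} \approx 4.3884$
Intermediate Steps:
$j = -24089$
$A = - \frac{68}{11}$ ($A = \frac{68}{-11} = 68 \left(- \frac{1}{11}\right) = - \frac{68}{11} \approx -6.1818$)
$\frac{16408}{\left(-1\right) j} + \frac{23260}{6236 + k{\left(A \right)}} = \frac{16408}{\left(-1\right) \left(-24089\right)} + \frac{23260}{6236 + \left(- \frac{68}{11}\right)^{2}} = \frac{16408}{24089} + \frac{23260}{6236 + \frac{4624}{121}} = 16408 \cdot \frac{1}{24089} + \frac{23260}{\frac{759180}{121}} = \frac{16408}{24089} + 23260 \cdot \frac{121}{759180} = \frac{16408}{24089} + \frac{140723}{37959} = \frac{4012707619}{914394351}$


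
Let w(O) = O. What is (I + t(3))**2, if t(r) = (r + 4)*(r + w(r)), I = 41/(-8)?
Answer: 87025/64 ≈ 1359.8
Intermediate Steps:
I = -41/8 (I = 41*(-1/8) = -41/8 ≈ -5.1250)
t(r) = 2*r*(4 + r) (t(r) = (r + 4)*(r + r) = (4 + r)*(2*r) = 2*r*(4 + r))
(I + t(3))**2 = (-41/8 + 2*3*(4 + 3))**2 = (-41/8 + 2*3*7)**2 = (-41/8 + 42)**2 = (295/8)**2 = 87025/64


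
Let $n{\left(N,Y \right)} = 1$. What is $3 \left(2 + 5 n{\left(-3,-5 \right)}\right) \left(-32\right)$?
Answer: $-672$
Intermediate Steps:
$3 \left(2 + 5 n{\left(-3,-5 \right)}\right) \left(-32\right) = 3 \left(2 + 5 \cdot 1\right) \left(-32\right) = 3 \left(2 + 5\right) \left(-32\right) = 3 \cdot 7 \left(-32\right) = 21 \left(-32\right) = -672$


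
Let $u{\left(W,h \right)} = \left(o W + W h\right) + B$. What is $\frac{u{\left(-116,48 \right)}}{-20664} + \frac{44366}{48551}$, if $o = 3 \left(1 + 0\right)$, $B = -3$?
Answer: $\frac{401384131}{334419288} \approx 1.2002$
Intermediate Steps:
$o = 3$ ($o = 3 \cdot 1 = 3$)
$u{\left(W,h \right)} = -3 + 3 W + W h$ ($u{\left(W,h \right)} = \left(3 W + W h\right) - 3 = -3 + 3 W + W h$)
$\frac{u{\left(-116,48 \right)}}{-20664} + \frac{44366}{48551} = \frac{-3 + 3 \left(-116\right) - 5568}{-20664} + \frac{44366}{48551} = \left(-3 - 348 - 5568\right) \left(- \frac{1}{20664}\right) + 44366 \cdot \frac{1}{48551} = \left(-5919\right) \left(- \frac{1}{20664}\right) + \frac{44366}{48551} = \frac{1973}{6888} + \frac{44366}{48551} = \frac{401384131}{334419288}$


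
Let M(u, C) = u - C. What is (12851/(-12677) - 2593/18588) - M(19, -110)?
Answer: -30669315653/235640076 ≈ -130.15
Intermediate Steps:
(12851/(-12677) - 2593/18588) - M(19, -110) = (12851/(-12677) - 2593/18588) - (19 - 1*(-110)) = (12851*(-1/12677) - 2593*1/18588) - (19 + 110) = (-12851/12677 - 2593/18588) - 1*129 = -271745849/235640076 - 129 = -30669315653/235640076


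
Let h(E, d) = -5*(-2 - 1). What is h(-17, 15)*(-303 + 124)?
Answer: -2685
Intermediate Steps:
h(E, d) = 15 (h(E, d) = -5*(-3) = 15)
h(-17, 15)*(-303 + 124) = 15*(-303 + 124) = 15*(-179) = -2685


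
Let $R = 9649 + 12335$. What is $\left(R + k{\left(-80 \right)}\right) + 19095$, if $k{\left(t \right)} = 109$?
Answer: $41188$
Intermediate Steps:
$R = 21984$
$\left(R + k{\left(-80 \right)}\right) + 19095 = \left(21984 + 109\right) + 19095 = 22093 + 19095 = 41188$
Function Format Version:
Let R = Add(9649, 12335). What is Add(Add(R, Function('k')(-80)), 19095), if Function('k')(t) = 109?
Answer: 41188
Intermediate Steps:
R = 21984
Add(Add(R, Function('k')(-80)), 19095) = Add(Add(21984, 109), 19095) = Add(22093, 19095) = 41188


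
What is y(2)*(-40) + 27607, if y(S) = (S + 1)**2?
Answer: 27247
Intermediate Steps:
y(S) = (1 + S)**2
y(2)*(-40) + 27607 = (1 + 2)**2*(-40) + 27607 = 3**2*(-40) + 27607 = 9*(-40) + 27607 = -360 + 27607 = 27247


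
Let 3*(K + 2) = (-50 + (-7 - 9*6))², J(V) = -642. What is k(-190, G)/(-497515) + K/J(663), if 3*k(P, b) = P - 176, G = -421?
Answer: -2042220751/319404630 ≈ -6.3938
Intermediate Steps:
k(P, b) = -176/3 + P/3 (k(P, b) = (P - 176)/3 = (-176 + P)/3 = -176/3 + P/3)
K = 4105 (K = -2 + (-50 + (-7 - 9*6))²/3 = -2 + (-50 + (-7 - 54))²/3 = -2 + (-50 - 61)²/3 = -2 + (⅓)*(-111)² = -2 + (⅓)*12321 = -2 + 4107 = 4105)
k(-190, G)/(-497515) + K/J(663) = (-176/3 + (⅓)*(-190))/(-497515) + 4105/(-642) = (-176/3 - 190/3)*(-1/497515) + 4105*(-1/642) = -122*(-1/497515) - 4105/642 = 122/497515 - 4105/642 = -2042220751/319404630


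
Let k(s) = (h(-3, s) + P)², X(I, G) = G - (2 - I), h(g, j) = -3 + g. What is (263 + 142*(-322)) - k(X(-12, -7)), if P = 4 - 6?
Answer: -45525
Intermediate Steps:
X(I, G) = -2 + G + I (X(I, G) = G + (-2 + I) = -2 + G + I)
P = -2
k(s) = 64 (k(s) = ((-3 - 3) - 2)² = (-6 - 2)² = (-8)² = 64)
(263 + 142*(-322)) - k(X(-12, -7)) = (263 + 142*(-322)) - 1*64 = (263 - 45724) - 64 = -45461 - 64 = -45525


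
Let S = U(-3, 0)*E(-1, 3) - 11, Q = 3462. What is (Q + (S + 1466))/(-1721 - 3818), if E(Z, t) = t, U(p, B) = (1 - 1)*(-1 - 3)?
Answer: -4917/5539 ≈ -0.88770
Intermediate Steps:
U(p, B) = 0 (U(p, B) = 0*(-4) = 0)
S = -11 (S = 0*3 - 11 = 0 - 11 = -11)
(Q + (S + 1466))/(-1721 - 3818) = (3462 + (-11 + 1466))/(-1721 - 3818) = (3462 + 1455)/(-5539) = 4917*(-1/5539) = -4917/5539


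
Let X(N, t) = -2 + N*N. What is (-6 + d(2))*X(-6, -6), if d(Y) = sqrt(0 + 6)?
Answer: -204 + 34*sqrt(6) ≈ -120.72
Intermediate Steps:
d(Y) = sqrt(6)
X(N, t) = -2 + N**2
(-6 + d(2))*X(-6, -6) = (-6 + sqrt(6))*(-2 + (-6)**2) = (-6 + sqrt(6))*(-2 + 36) = (-6 + sqrt(6))*34 = -204 + 34*sqrt(6)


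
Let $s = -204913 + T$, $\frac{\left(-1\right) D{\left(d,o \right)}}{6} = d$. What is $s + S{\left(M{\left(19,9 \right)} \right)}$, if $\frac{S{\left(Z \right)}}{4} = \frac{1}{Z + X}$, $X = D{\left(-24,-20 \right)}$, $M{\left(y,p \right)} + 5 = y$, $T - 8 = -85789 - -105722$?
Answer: $- \frac{14612786}{79} \approx -1.8497 \cdot 10^{5}$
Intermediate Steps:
$T = 19941$ ($T = 8 - -19933 = 8 + \left(-85789 + 105722\right) = 8 + 19933 = 19941$)
$D{\left(d,o \right)} = - 6 d$
$M{\left(y,p \right)} = -5 + y$
$X = 144$ ($X = \left(-6\right) \left(-24\right) = 144$)
$s = -184972$ ($s = -204913 + 19941 = -184972$)
$S{\left(Z \right)} = \frac{4}{144 + Z}$ ($S{\left(Z \right)} = \frac{4}{Z + 144} = \frac{4}{144 + Z}$)
$s + S{\left(M{\left(19,9 \right)} \right)} = -184972 + \frac{4}{144 + \left(-5 + 19\right)} = -184972 + \frac{4}{144 + 14} = -184972 + \frac{4}{158} = -184972 + 4 \cdot \frac{1}{158} = -184972 + \frac{2}{79} = - \frac{14612786}{79}$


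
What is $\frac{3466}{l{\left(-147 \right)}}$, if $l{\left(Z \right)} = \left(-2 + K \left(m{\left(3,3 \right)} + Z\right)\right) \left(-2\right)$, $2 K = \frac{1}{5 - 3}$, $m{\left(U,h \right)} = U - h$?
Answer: $\frac{6932}{155} \approx 44.723$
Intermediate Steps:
$K = \frac{1}{4}$ ($K = \frac{1}{2 \left(5 - 3\right)} = \frac{1}{2 \cdot 2} = \frac{1}{2} \cdot \frac{1}{2} = \frac{1}{4} \approx 0.25$)
$l{\left(Z \right)} = 4 - \frac{Z}{2}$ ($l{\left(Z \right)} = \left(-2 + \frac{\left(3 - 3\right) + Z}{4}\right) \left(-2\right) = \left(-2 + \frac{0 + Z}{4}\right) \left(-2\right) = \left(-2 + \frac{Z}{4}\right) \left(-2\right) = 4 - \frac{Z}{2}$)
$\frac{3466}{l{\left(-147 \right)}} = \frac{3466}{4 - - \frac{147}{2}} = \frac{3466}{4 + \frac{147}{2}} = \frac{3466}{\frac{155}{2}} = 3466 \cdot \frac{2}{155} = \frac{6932}{155}$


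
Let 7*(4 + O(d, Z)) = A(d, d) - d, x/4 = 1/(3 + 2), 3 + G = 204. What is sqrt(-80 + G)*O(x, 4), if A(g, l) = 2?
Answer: -1474/35 ≈ -42.114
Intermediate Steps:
G = 201 (G = -3 + 204 = 201)
x = 4/5 (x = 4/(3 + 2) = 4/5 ≈ 0.80000)
O(d, Z) = -26/7 - d/7 (O(d, Z) = -4 + (2 - d)/7 = -4 + (2/7 - d/7) = -26/7 - d/7)
sqrt(-80 + G)*O(x, 4) = sqrt(-80 + 201)*(-26/7 - 1/7*4/5) = sqrt(121)*(-26/7 - 4/35) = 11*(-134/35) = -1474/35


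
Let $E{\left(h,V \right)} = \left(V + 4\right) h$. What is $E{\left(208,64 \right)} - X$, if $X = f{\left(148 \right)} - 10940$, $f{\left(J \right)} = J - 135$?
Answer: $25071$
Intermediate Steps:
$f{\left(J \right)} = -135 + J$
$X = -10927$ ($X = \left(-135 + 148\right) - 10940 = 13 - 10940 = -10927$)
$E{\left(h,V \right)} = h \left(4 + V\right)$ ($E{\left(h,V \right)} = \left(4 + V\right) h = h \left(4 + V\right)$)
$E{\left(208,64 \right)} - X = 208 \left(4 + 64\right) - -10927 = 208 \cdot 68 + 10927 = 14144 + 10927 = 25071$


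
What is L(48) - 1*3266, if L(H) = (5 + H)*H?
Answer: -722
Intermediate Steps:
L(H) = H*(5 + H)
L(48) - 1*3266 = 48*(5 + 48) - 1*3266 = 48*53 - 3266 = 2544 - 3266 = -722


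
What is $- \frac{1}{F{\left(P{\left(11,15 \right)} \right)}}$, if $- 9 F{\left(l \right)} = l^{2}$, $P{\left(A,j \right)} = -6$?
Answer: $\frac{1}{4} \approx 0.25$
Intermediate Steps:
$F{\left(l \right)} = - \frac{l^{2}}{9}$
$- \frac{1}{F{\left(P{\left(11,15 \right)} \right)}} = - \frac{1}{\left(- \frac{1}{9}\right) \left(-6\right)^{2}} = - \frac{1}{\left(- \frac{1}{9}\right) 36} = - \frac{1}{-4} = \left(-1\right) \left(- \frac{1}{4}\right) = \frac{1}{4}$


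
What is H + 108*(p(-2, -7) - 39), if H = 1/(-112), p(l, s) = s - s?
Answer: -471745/112 ≈ -4212.0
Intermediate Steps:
p(l, s) = 0
H = -1/112 ≈ -0.0089286
H + 108*(p(-2, -7) - 39) = -1/112 + 108*(0 - 39) = -1/112 + 108*(-39) = -1/112 - 4212 = -471745/112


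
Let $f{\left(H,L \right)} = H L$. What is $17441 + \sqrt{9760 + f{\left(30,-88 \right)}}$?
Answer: $17441 + 4 \sqrt{445} \approx 17525.0$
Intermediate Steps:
$17441 + \sqrt{9760 + f{\left(30,-88 \right)}} = 17441 + \sqrt{9760 + 30 \left(-88\right)} = 17441 + \sqrt{9760 - 2640} = 17441 + \sqrt{7120} = 17441 + 4 \sqrt{445}$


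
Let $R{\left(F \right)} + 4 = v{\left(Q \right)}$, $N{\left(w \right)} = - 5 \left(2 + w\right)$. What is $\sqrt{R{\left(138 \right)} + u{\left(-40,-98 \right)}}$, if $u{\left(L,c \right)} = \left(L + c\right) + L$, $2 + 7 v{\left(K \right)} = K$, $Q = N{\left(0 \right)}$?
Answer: $\frac{i \sqrt{9002}}{7} \approx 13.554 i$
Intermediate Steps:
$N{\left(w \right)} = -10 - 5 w$
$Q = -10$ ($Q = -10 - 0 = -10 + 0 = -10$)
$v{\left(K \right)} = - \frac{2}{7} + \frac{K}{7}$
$u{\left(L,c \right)} = c + 2 L$
$R{\left(F \right)} = - \frac{40}{7}$ ($R{\left(F \right)} = -4 + \left(- \frac{2}{7} + \frac{1}{7} \left(-10\right)\right) = -4 - \frac{12}{7} = - \frac{40}{7}$)
$\sqrt{R{\left(138 \right)} + u{\left(-40,-98 \right)}} = \sqrt{- \frac{40}{7} + \left(-98 + 2 \left(-40\right)\right)} = \sqrt{- \frac{40}{7} - 178} = \sqrt{- \frac{1286}{7}} = \frac{i \sqrt{9002}}{7}$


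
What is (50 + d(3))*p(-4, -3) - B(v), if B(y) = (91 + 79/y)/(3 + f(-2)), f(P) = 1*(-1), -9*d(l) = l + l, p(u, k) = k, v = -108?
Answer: -41717/216 ≈ -193.13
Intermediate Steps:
d(l) = -2*l/9 (d(l) = -(l + l)/9 = -2*l/9)
f(P) = -1
B(y) = 91/2 + 79/(2*y) (B(y) = (91 + 79/y)/(3 - 1) = (91 + 79/y)/2 = (91 + 79/y)*(1/2) = 91/2 + 79/(2*y))
(50 + d(3))*p(-4, -3) - B(v) = (50 - 2/9*3)*(-3) - (79 + 91*(-108))/(2*(-108)) = (50 - 2/3)*(-3) - (-1)*(79 - 9828)/(2*108) = (148/3)*(-3) - (-1)*(-9749)/(2*108) = -148 - 1*9749/216 = -148 - 9749/216 = -41717/216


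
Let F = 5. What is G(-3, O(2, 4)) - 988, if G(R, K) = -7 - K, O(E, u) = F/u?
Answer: -3985/4 ≈ -996.25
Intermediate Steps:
O(E, u) = 5/u
G(-3, O(2, 4)) - 988 = (-7 - 5/4) - 988 = -33/4 - 988 = -3985/4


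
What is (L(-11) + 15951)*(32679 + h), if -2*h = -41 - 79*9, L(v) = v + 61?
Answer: 528913055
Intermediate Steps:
L(v) = 61 + v
h = 376 (h = -(-41 - 79*9)/2 = -(-41 - 711)/2 = -½*(-752) = 376)
(L(-11) + 15951)*(32679 + h) = ((61 - 11) + 15951)*(32679 + 376) = (50 + 15951)*33055 = 16001*33055 = 528913055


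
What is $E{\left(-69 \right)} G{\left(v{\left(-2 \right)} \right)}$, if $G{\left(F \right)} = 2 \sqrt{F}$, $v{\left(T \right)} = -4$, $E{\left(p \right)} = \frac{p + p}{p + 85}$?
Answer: $- \frac{69 i}{2} \approx - 34.5 i$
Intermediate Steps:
$E{\left(p \right)} = \frac{2 p}{85 + p}$
$E{\left(-69 \right)} G{\left(v{\left(-2 \right)} \right)} = 2 \left(-69\right) \frac{1}{85 - 69} \cdot 2 \sqrt{-4} = 2 \left(-69\right) \frac{1}{16} \cdot 2 \cdot 2 i = 2 \left(-69\right) \frac{1}{16} \cdot 4 i = - \frac{69 \cdot 4 i}{8} = - \frac{69 i}{2}$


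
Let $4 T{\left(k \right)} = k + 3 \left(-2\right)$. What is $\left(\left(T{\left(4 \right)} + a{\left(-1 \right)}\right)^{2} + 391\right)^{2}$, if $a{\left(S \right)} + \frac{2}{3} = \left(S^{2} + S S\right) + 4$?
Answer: $\frac{222516889}{1296} \approx 1.717 \cdot 10^{5}$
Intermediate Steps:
$a{\left(S \right)} = \frac{10}{3} + 2 S^{2}$ ($a{\left(S \right)} = - \frac{2}{3} + \left(\left(S^{2} + S S\right) + 4\right) = - \frac{2}{3} + \left(\left(S^{2} + S^{2}\right) + 4\right) = - \frac{2}{3} + \left(2 S^{2} + 4\right) = - \frac{2}{3} + \left(4 + 2 S^{2}\right) = \frac{10}{3} + 2 S^{2}$)
$T{\left(k \right)} = - \frac{3}{2} + \frac{k}{4}$ ($T{\left(k \right)} = \frac{k + 3 \left(-2\right)}{4} = \frac{k - 6}{4} = \frac{-6 + k}{4} = - \frac{3}{2} + \frac{k}{4}$)
$\left(\left(T{\left(4 \right)} + a{\left(-1 \right)}\right)^{2} + 391\right)^{2} = \left(\left(\left(- \frac{3}{2} + \frac{1}{4} \cdot 4\right) + \left(\frac{10}{3} + 2 \left(-1\right)^{2}\right)\right)^{2} + 391\right)^{2} = \left(\left(\left(- \frac{3}{2} + 1\right) + \left(\frac{10}{3} + 2 \cdot 1\right)\right)^{2} + 391\right)^{2} = \left(\left(- \frac{1}{2} + \left(\frac{10}{3} + 2\right)\right)^{2} + 391\right)^{2} = \left(\left(- \frac{1}{2} + \frac{16}{3}\right)^{2} + 391\right)^{2} = \left(\left(\frac{29}{6}\right)^{2} + 391\right)^{2} = \left(\frac{841}{36} + 391\right)^{2} = \left(\frac{14917}{36}\right)^{2} = \frac{222516889}{1296}$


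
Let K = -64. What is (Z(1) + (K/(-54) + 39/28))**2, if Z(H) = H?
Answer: 7317025/571536 ≈ 12.802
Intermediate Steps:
(Z(1) + (K/(-54) + 39/28))**2 = (1 + (-64/(-54) + 39/28))**2 = (1 + (-64*(-1/54) + 39*(1/28)))**2 = (1 + (32/27 + 39/28))**2 = (1 + 1949/756)**2 = (2705/756)**2 = 7317025/571536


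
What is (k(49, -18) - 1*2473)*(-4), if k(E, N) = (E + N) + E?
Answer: 9572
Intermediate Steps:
k(E, N) = N + 2*E
(k(49, -18) - 1*2473)*(-4) = ((-18 + 2*49) - 1*2473)*(-4) = ((-18 + 98) - 2473)*(-4) = (80 - 2473)*(-4) = -2393*(-4) = 9572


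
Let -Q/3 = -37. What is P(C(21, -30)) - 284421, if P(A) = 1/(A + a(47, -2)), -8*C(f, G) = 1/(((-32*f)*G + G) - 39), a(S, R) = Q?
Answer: -5074300007019/17840807 ≈ -2.8442e+5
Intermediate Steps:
Q = 111 (Q = -3*(-37) = 111)
a(S, R) = 111
C(f, G) = -1/(8*(-39 + G - 32*G*f)) (C(f, G) = -1/(8*(((-32*f)*G + G) - 39)) = -1/(8*((-32*G*f + G) - 39)) = -1/(8*((G - 32*G*f) - 39)) = -1/(8*(-39 + G - 32*G*f)))
P(A) = 1/(111 + A) (P(A) = 1/(A + 111) = 1/(111 + A))
P(C(21, -30)) - 284421 = 1/(111 + 1/(8*(39 - 1*(-30) + 32*(-30)*21))) - 284421 = 1/(111 + 1/(8*(39 + 30 - 20160))) - 284421 = 1/(111 + (⅛)/(-20091)) - 284421 = 1/(111 + (⅛)*(-1/20091)) - 284421 = 1/(111 - 1/160728) - 284421 = 1/(17840807/160728) - 284421 = 160728/17840807 - 284421 = -5074300007019/17840807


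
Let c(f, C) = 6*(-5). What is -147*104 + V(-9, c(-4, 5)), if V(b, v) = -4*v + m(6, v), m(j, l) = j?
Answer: -15162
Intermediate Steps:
c(f, C) = -30
V(b, v) = 6 - 4*v (V(b, v) = -4*v + 6 = 6 - 4*v)
-147*104 + V(-9, c(-4, 5)) = -147*104 + (6 - 4*(-30)) = -15288 + (6 + 120) = -15288 + 126 = -15162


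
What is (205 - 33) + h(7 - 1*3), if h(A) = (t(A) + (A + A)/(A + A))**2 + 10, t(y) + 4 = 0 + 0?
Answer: 191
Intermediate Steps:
t(y) = -4 (t(y) = -4 + (0 + 0) = -4 + 0 = -4)
h(A) = 19 (h(A) = (-4 + (A + A)/(A + A))**2 + 10 = (-4 + (2*A)/((2*A)))**2 + 10 = (-4 + (2*A)*(1/(2*A)))**2 + 10 = (-4 + 1)**2 + 10 = (-3)**2 + 10 = 9 + 10 = 19)
(205 - 33) + h(7 - 1*3) = (205 - 33) + 19 = 172 + 19 = 191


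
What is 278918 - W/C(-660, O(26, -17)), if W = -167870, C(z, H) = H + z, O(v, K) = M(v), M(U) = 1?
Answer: 183639092/659 ≈ 2.7866e+5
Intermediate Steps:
O(v, K) = 1
278918 - W/C(-660, O(26, -17)) = 278918 - (-167870)/(1 - 660) = 278918 - (-167870)/(-659) = 278918 - (-167870)*(-1)/659 = 278918 - 1*167870/659 = 278918 - 167870/659 = 183639092/659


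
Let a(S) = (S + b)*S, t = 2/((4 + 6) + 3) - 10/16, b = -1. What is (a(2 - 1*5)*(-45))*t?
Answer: 6615/26 ≈ 254.42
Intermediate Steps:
t = -49/104 (t = 2/(10 + 3) - 10*1/16 = 2/13 - 5/8 = -49/104 ≈ -0.47115)
a(S) = S*(-1 + S) (a(S) = (S - 1)*S = (-1 + S)*S = S*(-1 + S))
(a(2 - 1*5)*(-45))*t = (((2 - 1*5)*(-1 + (2 - 1*5)))*(-45))*(-49/104) = (((2 - 5)*(-1 + (2 - 5)))*(-45))*(-49/104) = (-3*(-1 - 3)*(-45))*(-49/104) = (-3*(-4)*(-45))*(-49/104) = (12*(-45))*(-49/104) = -540*(-49/104) = 6615/26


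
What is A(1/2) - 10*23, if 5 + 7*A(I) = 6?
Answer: -1609/7 ≈ -229.86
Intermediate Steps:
A(I) = ⅐ (A(I) = -5/7 + (⅐)*6 = -5/7 + 6/7 = ⅐)
A(1/2) - 10*23 = ⅐ - 10*23 = ⅐ - 230 = -1609/7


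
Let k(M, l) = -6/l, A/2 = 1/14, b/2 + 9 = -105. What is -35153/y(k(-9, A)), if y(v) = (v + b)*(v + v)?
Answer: -35153/22680 ≈ -1.5500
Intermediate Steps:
b = -228 (b = -18 + 2*(-105) = -18 - 210 = -228)
A = 1/7 (A = 2/14 = 2*(1/14) = 1/7 ≈ 0.14286)
y(v) = 2*v*(-228 + v) (y(v) = (v - 228)*(v + v) = (-228 + v)*(2*v) = 2*v*(-228 + v))
-35153/y(k(-9, A)) = -35153*(-1/(84*(-228 - 6/1/7))) = -35153*(-1/(84*(-228 - 6*7))) = -35153*(-1/(84*(-228 - 42))) = -35153/(2*(-42)*(-270)) = -35153/22680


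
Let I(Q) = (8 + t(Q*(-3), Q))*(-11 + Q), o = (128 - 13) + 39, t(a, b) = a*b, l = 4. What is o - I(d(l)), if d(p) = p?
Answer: -126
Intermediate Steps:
o = 154 (o = 115 + 39 = 154)
I(Q) = (-11 + Q)*(8 - 3*Q**2) (I(Q) = (8 + (Q*(-3))*Q)*(-11 + Q) = (8 + (-3*Q)*Q)*(-11 + Q) = (8 - 3*Q**2)*(-11 + Q) = (-11 + Q)*(8 - 3*Q**2))
o - I(d(l)) = 154 - (-88 - 3*4**3 + 8*4 + 33*4**2) = 154 - (-88 - 3*64 + 32 + 33*16) = 154 - (-88 - 192 + 32 + 528) = 154 - 1*280 = 154 - 280 = -126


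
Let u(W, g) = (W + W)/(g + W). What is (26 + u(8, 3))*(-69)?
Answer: -20838/11 ≈ -1894.4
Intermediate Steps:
u(W, g) = 2*W/(W + g) (u(W, g) = (2*W)/(W + g) = 2*W/(W + g))
(26 + u(8, 3))*(-69) = (26 + 2*8/(8 + 3))*(-69) = (26 + 2*8/11)*(-69) = (26 + 2*8*(1/11))*(-69) = (26 + 16/11)*(-69) = (302/11)*(-69) = -20838/11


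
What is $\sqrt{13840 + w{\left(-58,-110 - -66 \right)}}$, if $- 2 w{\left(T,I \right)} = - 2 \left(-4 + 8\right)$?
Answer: $2 \sqrt{3461} \approx 117.66$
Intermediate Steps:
$w{\left(T,I \right)} = 4$ ($w{\left(T,I \right)} = - \frac{\left(-2\right) \left(-4 + 8\right)}{2} = - \frac{\left(-2\right) 4}{2} = \left(- \frac{1}{2}\right) \left(-8\right) = 4$)
$\sqrt{13840 + w{\left(-58,-110 - -66 \right)}} = \sqrt{13840 + 4} = \sqrt{13844} = 2 \sqrt{3461}$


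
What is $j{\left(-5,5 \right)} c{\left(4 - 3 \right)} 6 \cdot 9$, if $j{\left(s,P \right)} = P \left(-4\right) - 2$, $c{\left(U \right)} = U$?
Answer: $-1188$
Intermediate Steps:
$j{\left(s,P \right)} = -2 - 4 P$ ($j{\left(s,P \right)} = - 4 P - 2 = -2 - 4 P$)
$j{\left(-5,5 \right)} c{\left(4 - 3 \right)} 6 \cdot 9 = \left(-2 - 20\right) \left(4 - 3\right) 6 \cdot 9 = \left(-2 - 20\right) 1 \cdot 54 = \left(-22\right) 1 \cdot 54 = \left(-22\right) 54 = -1188$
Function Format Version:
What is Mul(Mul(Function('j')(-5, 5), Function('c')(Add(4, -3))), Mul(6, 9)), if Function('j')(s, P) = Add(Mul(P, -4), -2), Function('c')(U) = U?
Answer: -1188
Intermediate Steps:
Function('j')(s, P) = Add(-2, Mul(-4, P)) (Function('j')(s, P) = Add(Mul(-4, P), -2) = Add(-2, Mul(-4, P)))
Mul(Mul(Function('j')(-5, 5), Function('c')(Add(4, -3))), Mul(6, 9)) = Mul(Mul(Add(-2, Mul(-4, 5)), Add(4, -3)), Mul(6, 9)) = Mul(Mul(Add(-2, -20), 1), 54) = Mul(Mul(-22, 1), 54) = Mul(-22, 54) = -1188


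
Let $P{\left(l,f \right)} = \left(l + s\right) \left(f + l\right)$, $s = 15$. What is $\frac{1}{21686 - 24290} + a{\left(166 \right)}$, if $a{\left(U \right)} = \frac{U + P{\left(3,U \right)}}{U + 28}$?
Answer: $\frac{4176719}{252588} \approx 16.536$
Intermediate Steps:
$P{\left(l,f \right)} = \left(15 + l\right) \left(f + l\right)$ ($P{\left(l,f \right)} = \left(l + 15\right) \left(f + l\right) = \left(15 + l\right) \left(f + l\right)$)
$a{\left(U \right)} = \frac{54 + 19 U}{28 + U}$ ($a{\left(U \right)} = \frac{U + \left(3^{2} + 15 U + 15 \cdot 3 + U 3\right)}{U + 28} = \frac{U + \left(9 + 15 U + 45 + 3 U\right)}{28 + U} = \frac{U + \left(54 + 18 U\right)}{28 + U} = \frac{54 + 19 U}{28 + U}$)
$\frac{1}{21686 - 24290} + a{\left(166 \right)} = \frac{1}{21686 - 24290} + \frac{54 + 19 \cdot 166}{28 + 166} = \frac{1}{-2604} + \frac{54 + 3154}{194} = - \frac{1}{2604} + \frac{1}{194} \cdot 3208 = - \frac{1}{2604} + \frac{1604}{97} = \frac{4176719}{252588}$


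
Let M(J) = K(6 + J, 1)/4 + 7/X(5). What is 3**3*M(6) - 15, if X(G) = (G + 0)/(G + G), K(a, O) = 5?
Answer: 1587/4 ≈ 396.75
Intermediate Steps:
X(G) = 1/2 (X(G) = G/((2*G)) = G*(1/(2*G)) = 1/2)
M(J) = 61/4 (M(J) = 5/4 + 7/(1/2) = 5*(1/4) + 7*2 = 5/4 + 14 = 61/4)
3**3*M(6) - 15 = 3**3*(61/4) - 15 = 27*(61/4) - 15 = 1647/4 - 15 = 1587/4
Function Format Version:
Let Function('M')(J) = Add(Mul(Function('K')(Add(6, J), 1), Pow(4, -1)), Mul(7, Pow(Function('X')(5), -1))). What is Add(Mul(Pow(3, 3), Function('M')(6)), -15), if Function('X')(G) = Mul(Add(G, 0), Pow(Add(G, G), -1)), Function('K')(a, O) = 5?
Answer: Rational(1587, 4) ≈ 396.75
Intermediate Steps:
Function('X')(G) = Rational(1, 2) (Function('X')(G) = Mul(G, Pow(Mul(2, G), -1)) = Mul(G, Mul(Rational(1, 2), Pow(G, -1))) = Rational(1, 2))
Function('M')(J) = Rational(61, 4) (Function('M')(J) = Add(Mul(5, Pow(4, -1)), Mul(7, Pow(Rational(1, 2), -1))) = Add(Mul(5, Rational(1, 4)), Mul(7, 2)) = Add(Rational(5, 4), 14) = Rational(61, 4))
Add(Mul(Pow(3, 3), Function('M')(6)), -15) = Add(Mul(Pow(3, 3), Rational(61, 4)), -15) = Add(Mul(27, Rational(61, 4)), -15) = Add(Rational(1647, 4), -15) = Rational(1587, 4)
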